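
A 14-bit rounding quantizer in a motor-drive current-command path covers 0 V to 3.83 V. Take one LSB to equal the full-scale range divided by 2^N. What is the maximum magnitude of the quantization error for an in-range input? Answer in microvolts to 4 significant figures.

Full-scale range = 3.83 V.
LSB = 3.83 V ÷ 2^14 = 3.83/16384 V = 233.765 µV.
Worst-case error for round-to-nearest is half an LSB: 116.9 µV.

116.9 µV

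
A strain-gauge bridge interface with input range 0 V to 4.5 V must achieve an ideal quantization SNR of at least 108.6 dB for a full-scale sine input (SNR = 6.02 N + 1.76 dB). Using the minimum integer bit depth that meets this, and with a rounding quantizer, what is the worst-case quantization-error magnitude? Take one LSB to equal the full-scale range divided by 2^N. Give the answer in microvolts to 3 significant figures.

8.58 µV

Full-scale range = 4.5 V.
N ≥ (108.6 − 1.76)/6.02 = 17.748 → N_min = 18.
LSB = 4.5 V / 2^18 = 17.166 µV.
Max error for round-to-nearest is LSB/2 = 8.58 µV.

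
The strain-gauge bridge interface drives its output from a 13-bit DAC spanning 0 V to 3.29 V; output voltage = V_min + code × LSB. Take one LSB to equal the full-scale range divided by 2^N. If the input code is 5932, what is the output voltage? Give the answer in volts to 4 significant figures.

2.382 V

Full-scale range = 3.29 V. LSB = 3.29 V / 2^13.
V_out = 0 + 5932 × (3.29/8192) V
      = 0 + 2.38236 = 2.38236 V.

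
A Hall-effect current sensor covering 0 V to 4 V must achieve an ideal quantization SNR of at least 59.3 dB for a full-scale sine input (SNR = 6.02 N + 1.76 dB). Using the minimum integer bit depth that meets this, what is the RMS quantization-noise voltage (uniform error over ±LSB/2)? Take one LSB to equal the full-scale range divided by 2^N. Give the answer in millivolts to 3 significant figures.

1.13 mV

Span = 4 V.
Solving 6.02 N ≥ 59.3 − 1.76: N ≥ 9.558. Round up → N = 10.
Step size = 4/1024 V = 3.9063 mV.
V_rms = LSB/√12 = 1.13 mV.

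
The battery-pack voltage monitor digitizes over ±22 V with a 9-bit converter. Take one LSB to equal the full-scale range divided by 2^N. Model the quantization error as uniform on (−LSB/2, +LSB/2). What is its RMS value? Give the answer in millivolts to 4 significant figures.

Span: 22 V − (-22 V) = 44 V.
LSB = 44 V / 2^9 = 85.9375 mV.
σ_q = LSB/√12 = 85.9375 mV/3.4641 = 24.81 mV.

24.81 mV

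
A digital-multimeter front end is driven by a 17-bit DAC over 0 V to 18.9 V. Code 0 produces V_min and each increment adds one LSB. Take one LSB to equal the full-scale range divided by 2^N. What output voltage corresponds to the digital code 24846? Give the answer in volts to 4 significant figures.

Span = 18.9 V. LSB = 18.9 V / 2^17.
V_out = V_min + code × LSB = 0 V + 24846 × 18.9 V / 131072
      = 0 V + 3.58268 V = 3.58268 V.

3.583 V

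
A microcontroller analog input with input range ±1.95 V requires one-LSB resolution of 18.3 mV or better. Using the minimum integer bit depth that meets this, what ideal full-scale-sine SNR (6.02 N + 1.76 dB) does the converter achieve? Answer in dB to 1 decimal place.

Span: 1.95 V − (-1.95 V) = 3.9 V.
3.9 V / 18.3 mV = 213.1. Since 2^7 = 128 and 2^8 = 256, N = 8.
6.02(8) + 1.76 = 49.92 dB.

49.9 dB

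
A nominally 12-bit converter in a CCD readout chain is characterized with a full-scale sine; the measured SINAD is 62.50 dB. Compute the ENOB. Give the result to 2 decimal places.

(62.50 − 1.76) / 6.02 = 60.74/6.02 = 10.0897 effective bits.

10.09 bits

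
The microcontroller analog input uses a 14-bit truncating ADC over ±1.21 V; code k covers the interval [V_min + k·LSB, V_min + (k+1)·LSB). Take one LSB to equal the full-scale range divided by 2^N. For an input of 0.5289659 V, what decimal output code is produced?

11773

The full-scale span is 1.21 − (-1.21) = 2.42 V. LSB = 2.42 V / 2^14 ≈ 147.7 µV.
(V_in − V_min) × 2^14/range = (0.5289659 − (-1.21)) × 16384/2.42 = 11773.230.
Floor → code = 11773.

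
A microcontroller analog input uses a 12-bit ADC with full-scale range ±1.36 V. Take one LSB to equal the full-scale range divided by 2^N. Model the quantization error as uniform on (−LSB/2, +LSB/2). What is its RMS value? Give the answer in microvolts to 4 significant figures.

191.7 µV

Span: 1.36 V − (-1.36 V) = 2.72 V.
Step size = 2.72/4096 V = 0.664063 mV.
RMS of a uniform error over width LSB is LSB/√12 = 191.7 µV.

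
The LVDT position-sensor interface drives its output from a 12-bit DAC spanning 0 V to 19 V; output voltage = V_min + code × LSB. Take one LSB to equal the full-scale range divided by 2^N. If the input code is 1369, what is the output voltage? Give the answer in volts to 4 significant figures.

6.350 V

Range is 19 V. LSB = 19 V / 2^12.
V_out = 0 + 1369 × (19/4096) V
      = 0 + 6.35034 = 6.35034 V.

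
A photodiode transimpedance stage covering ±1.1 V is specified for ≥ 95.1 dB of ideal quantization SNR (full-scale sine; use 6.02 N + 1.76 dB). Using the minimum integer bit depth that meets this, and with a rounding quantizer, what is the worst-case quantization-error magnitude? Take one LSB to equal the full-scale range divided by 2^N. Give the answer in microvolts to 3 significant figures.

16.8 µV

Range = 1.1 − (-1.1) = 2.2 V.
Solving 6.02 N ≥ 95.1 − 1.76: N ≥ 15.505. Round up → N = 16.
LSB = 2.2 V ÷ 2^16 = 2.2/65536 V = 33.569 µV.
Max error for round-to-nearest is LSB/2 = 16.8 µV.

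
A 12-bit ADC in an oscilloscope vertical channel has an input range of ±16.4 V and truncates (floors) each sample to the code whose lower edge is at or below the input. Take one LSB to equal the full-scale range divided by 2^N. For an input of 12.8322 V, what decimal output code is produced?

Full-scale range = 16.4 V − (-16.4 V) = 32.8 V. LSB = 32.8 V / 2^12 ≈ 8.008 mV.
code = ⌊(V_in − V_min)/LSB⌋ = ⌊(V_in − V_min) × 2^12 / range⌋
     = ⌊(12.8322 − (-16.4)) × 4096 / 32.8⌋ = ⌊29.2322 × 4096/32.8⌋
     = ⌊3650.460⌋ = 3650.

3650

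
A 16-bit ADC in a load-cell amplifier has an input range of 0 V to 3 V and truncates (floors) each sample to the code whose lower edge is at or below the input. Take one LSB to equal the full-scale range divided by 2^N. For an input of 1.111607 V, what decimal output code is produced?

Range is 3 V. LSB = 3 V / 2^16 ≈ 45.78 µV.
(V_in − V_min) × 2^16/range = (1.111607 − (0)) × 65536/3 = 24283.425.
Floor → code = 24283.

24283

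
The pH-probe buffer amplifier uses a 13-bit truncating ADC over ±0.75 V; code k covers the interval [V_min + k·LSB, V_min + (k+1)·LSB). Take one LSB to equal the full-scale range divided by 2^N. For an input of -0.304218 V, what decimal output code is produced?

Span: 0.75 V − (-0.75 V) = 1.5 V. LSB = 1.5 V / 2^13 ≈ 183.1 µV.
(V_in − V_min) × 2^13/range = (-0.304218 − (-0.75)) × 8192/1.5 = 2434.564.
Floor → code = 2434.

2434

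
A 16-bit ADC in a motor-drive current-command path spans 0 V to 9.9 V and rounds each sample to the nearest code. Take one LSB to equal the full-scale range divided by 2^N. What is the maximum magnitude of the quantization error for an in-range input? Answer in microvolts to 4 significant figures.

75.53 µV

V_FS = 9.9 V.
LSB = 9.9 V / 2^16 = 151.062 µV.
A rounding quantizer has |error| ≤ LSB/2 = 75.53 µV.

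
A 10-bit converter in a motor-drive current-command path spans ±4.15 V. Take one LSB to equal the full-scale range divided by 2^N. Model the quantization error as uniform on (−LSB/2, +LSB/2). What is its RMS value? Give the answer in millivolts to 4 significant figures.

Range = 4.15 − (-4.15) = 8.3 V.
LSB = 8.3 V / 2^10 = 8.10547 mV.
V_rms = LSB/√12 = 8.10547 mV / √12 = 2.340 mV.

2.340 mV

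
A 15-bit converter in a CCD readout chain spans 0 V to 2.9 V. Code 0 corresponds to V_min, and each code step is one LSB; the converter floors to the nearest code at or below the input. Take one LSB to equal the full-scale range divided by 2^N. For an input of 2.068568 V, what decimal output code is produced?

23373

V_FS = 2.9 V. LSB = 2.9 V / 2^15 ≈ 88.50 µV.
(V_in − V_min) × 2^15/range = (2.068568 − (0)) × 32768/2.9 = 23373.392.
Floor → code = 23373.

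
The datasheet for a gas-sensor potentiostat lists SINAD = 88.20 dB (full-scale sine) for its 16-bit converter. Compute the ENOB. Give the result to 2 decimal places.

ENOB = (SINAD − 1.76) / 6.02 = (88.20 − 1.76) / 6.02 = 86.44 / 6.02 = 14.3588.

14.36 bits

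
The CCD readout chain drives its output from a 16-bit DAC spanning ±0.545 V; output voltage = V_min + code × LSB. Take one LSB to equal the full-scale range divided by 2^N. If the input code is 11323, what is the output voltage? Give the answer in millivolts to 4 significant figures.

-356.7 mV

Full-scale range = 0.545 V − (-0.545 V) = 1.09 V. LSB = 1.09 V / 2^16.
Output = V_min + (11323/65536) × range = -0.545 + 0.172775 × 1.09 V
      = -0.545 V + 0.188325 V = -0.356675 V.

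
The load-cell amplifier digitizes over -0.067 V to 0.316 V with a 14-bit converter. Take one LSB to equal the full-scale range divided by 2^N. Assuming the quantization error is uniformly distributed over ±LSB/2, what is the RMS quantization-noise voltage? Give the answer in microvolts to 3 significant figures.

6.75 µV

The full-scale span is 0.316 − (-0.067) = 0.383 V.
Step size = 0.383/16384 V = 23.376 µV.
V_rms = LSB/√12 = 23.376 µV / √12 = 6.75 µV.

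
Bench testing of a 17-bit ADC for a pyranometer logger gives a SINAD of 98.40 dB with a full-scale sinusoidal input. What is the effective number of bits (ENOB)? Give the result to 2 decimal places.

16.05 bits

(98.40 − 1.76) / 6.02 = 96.64/6.02 = 16.0532 effective bits.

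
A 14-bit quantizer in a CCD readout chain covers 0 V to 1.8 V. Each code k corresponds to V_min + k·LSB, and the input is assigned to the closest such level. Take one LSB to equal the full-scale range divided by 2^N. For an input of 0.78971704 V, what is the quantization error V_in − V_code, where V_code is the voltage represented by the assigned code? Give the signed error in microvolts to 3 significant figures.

+19.8 µV

Range is 1.8 V. LSB = 1.8 V / 2^14 ≈ 109.9 µV.
Position in LSBs: (0.78971704 − (0)) × 16384/1.8 = 7188.1800; rounding gives k = 7188.
V_code = V_min + k × range/2^14 = 0 + 7188 × 1.8/16384 = 0.78969726563 V.
V_in − V_code = 0.78971704 − (0.78969726563) = +19.8 µV.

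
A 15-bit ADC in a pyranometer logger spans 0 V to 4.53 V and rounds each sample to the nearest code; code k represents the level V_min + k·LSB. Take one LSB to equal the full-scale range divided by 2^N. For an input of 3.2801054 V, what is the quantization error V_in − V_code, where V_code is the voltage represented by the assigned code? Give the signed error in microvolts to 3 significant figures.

Span = 4.53 V. LSB = 4.53 V / 2^15 ≈ 138.2 µV.
Position in LSBs: (3.2801054 − (0)) × 32768/4.53 = 23726.8198; rounding gives k = 23727.
V_code = V_min + k × range/2^15 = 0 + 23727 × 4.53/32768 = 3.2801303101 V.
V_in − V_code = 3.2801054 − (3.2801303101) = −24.9 µV.

−24.9 µV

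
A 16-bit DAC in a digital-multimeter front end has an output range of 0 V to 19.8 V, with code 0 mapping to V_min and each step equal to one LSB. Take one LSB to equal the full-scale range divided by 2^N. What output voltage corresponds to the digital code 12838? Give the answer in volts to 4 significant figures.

3.879 V

V_FS = 19.8 V. LSB = 19.8 V / 2^16.
V_out = 0 + 12838 × (19.8/65536) V
      = 0 V + 3.87867 V = 3.87867 V.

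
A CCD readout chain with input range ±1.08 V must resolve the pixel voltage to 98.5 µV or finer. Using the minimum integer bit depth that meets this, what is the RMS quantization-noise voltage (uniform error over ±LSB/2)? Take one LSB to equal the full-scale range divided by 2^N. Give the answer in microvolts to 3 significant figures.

Full-scale range = 1.08 V − (-1.08 V) = 2.16 V.
Required number of levels: 2.16/98.5 µV = 21929; smallest N with 2^N ≥ that is 15.
LSB = 2.16 V ÷ 2^15 = 2.16/32768 V = 65.918 µV.
σ_q = LSB/√12 = 65.918 µV/3.4641 = 19.0 µV.

19.0 µV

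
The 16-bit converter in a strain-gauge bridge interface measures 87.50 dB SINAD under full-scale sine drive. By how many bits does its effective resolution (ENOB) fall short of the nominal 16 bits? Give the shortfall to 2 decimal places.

1.76 bits

N_eff = (87.50 − 1.76)/6.02 = 14.2425 bits.
16 − 14.2425 = 1.76 bits below nominal.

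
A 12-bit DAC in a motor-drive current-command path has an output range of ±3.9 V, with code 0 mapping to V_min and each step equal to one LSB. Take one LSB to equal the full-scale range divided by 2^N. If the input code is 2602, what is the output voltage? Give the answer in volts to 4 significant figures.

The full-scale span is 3.9 − (-3.9) = 7.8 V. LSB = 7.8 V / 2^12.
V_out = V_min + code × LSB = -3.9 V + 2602 × 7.8 V / 4096
      = -3.9 + 4.95498 = 1.05498 V.

1.055 V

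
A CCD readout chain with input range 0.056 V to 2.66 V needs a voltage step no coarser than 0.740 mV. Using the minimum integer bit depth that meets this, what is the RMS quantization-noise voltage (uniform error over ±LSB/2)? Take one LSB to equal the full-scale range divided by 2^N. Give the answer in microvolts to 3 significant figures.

184 µV

The full-scale span is 2.66 − (0.056) = 2.604 V.
Need 2^N ≥ 2.604 V / 0.740 mV = 3519 → N_min = 12.
LSB = 2.604 V ÷ 2^12 = 2.604/4096 V = 0.63574 mV.
σ_q = LSB/√12 = 0.63574 mV/3.4641 = 184 µV.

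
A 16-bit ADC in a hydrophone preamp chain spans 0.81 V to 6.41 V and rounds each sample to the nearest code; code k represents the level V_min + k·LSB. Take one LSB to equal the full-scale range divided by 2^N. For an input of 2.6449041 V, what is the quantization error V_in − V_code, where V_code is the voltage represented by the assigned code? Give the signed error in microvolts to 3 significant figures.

Full-scale range = 6.41 V − (0.81 V) = 5.6 V. LSB = 5.6 V / 2^16 ≈ 85.45 µV.
(V_in − V_min)/LSB = (2.6449041 − (0.81)) × 65536/5.6 = 21473.6206 → nearest code k = 21474.
V_code = 0.81 + (21474/65536) × 5.6 = 2.6449365234 V.
Error = V_in − V_code = 2.6449041 − (2.6449365234) = −32.4 µV.

−32.4 µV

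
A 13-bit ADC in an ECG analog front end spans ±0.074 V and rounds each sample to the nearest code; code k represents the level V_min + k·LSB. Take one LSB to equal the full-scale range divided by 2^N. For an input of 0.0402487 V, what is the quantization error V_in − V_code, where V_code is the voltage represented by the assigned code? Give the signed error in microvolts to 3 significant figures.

Full-scale range = 0.074 V − (-0.074 V) = 0.148 V. LSB = 0.148 V / 2^13 ≈ 18.07 µV.
(0.0402487 − (-0.074)) / LSB = 0.1142487 × 8192/0.148 = 6323.8199. Nearest integer: k = 6324.
V_code = -0.074 + (6324/8192) × 0.148 = 0.04025195313 V.
Error = V_in − V_code = 0.0402487 − (0.04025195313) = −3.25 µV.

−3.25 µV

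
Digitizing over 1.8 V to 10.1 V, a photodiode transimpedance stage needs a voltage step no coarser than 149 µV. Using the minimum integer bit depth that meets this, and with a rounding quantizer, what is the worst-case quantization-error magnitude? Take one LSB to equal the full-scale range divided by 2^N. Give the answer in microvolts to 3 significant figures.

The full-scale span is 10.1 − (1.8) = 8.3 V.
Required number of levels: 8.3/149 µV = 55705; smallest N with 2^N ≥ that is 16.
LSB = 8.3 V / 2^16 = 126.65 µV.
|e|_max = LSB/2 = 63.3 µV.

63.3 µV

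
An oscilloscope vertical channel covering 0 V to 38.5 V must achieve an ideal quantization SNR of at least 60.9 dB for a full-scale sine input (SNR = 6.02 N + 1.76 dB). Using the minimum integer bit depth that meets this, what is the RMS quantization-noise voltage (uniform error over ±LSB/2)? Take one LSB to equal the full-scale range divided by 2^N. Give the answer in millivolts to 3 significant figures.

10.9 mV

Full-scale range = 38.5 V.
6.02 N + 1.76 ≥ 60.9 gives N ≥ 9.824, so the minimum integer is 10.
Step size = 38.5/1024 V = 37.598 mV.
σ_q = LSB/√12 = 37.598 mV/3.4641 = 10.9 mV.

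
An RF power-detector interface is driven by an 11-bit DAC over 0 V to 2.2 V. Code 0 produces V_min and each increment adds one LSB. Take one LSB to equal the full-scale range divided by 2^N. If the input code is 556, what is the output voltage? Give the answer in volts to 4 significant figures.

0.5973 V

Range is 2.2 V. LSB = 2.2 V / 2^11.
Output = V_min + (556/2048) × range = 0 + 0.271484 × 2.2 V
      = 0 + 0.597266 = 0.597266 V.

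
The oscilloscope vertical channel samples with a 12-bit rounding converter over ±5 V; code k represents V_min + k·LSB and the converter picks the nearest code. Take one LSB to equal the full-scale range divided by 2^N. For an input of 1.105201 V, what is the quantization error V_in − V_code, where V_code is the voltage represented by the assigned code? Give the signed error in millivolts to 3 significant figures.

Span: 5 V − (-5 V) = 10 V. LSB = 10 V / 2^12 ≈ 2.441 mV.
(1.105201 − (-5)) / LSB = 6.105201 × 4096/10 = 2500.6903. Nearest integer: k = 2501.
Reconstructed level: -5 + 2501 × 10/4096 V = 1.105957031 V.
Error = V_in − V_code = 1.105201 − (1.105957031) = −0.756 mV.

−0.756 mV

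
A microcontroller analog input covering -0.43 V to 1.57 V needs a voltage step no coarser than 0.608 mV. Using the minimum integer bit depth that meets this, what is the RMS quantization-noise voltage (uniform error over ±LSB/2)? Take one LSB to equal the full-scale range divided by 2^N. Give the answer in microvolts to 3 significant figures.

141 µV

The full-scale span is 1.57 − (-0.43) = 2 V.
Need 2^N ≥ 2 V / 0.608 mV = 3289 → N_min = 12.
One LSB is 2 V / 4096 = 488.28 µV.
σ_q = LSB/√12 = 488.28 µV/3.4641 = 141 µV.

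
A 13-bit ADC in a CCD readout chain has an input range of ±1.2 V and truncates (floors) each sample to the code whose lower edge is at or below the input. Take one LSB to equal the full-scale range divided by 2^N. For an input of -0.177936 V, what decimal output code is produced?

3488

Span: 1.2 V − (-1.2 V) = 2.4 V. LSB = 2.4 V / 2^13 ≈ 293.0 µV.
code = ⌊(V_in − V_min)/LSB⌋ = ⌊(V_in − V_min) × 2^13 / range⌋
     = ⌊(-0.177936 − (-1.2)) × 8192 / 2.4⌋ = ⌊1.022064 × 8192/2.4⌋
     = ⌊3488.645⌋ = 3488.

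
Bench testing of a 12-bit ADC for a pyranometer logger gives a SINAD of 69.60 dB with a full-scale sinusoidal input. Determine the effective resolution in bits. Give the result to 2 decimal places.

ENOB = (69.60 − 1.76)/6.02 = 11.2691 bits.

11.27 bits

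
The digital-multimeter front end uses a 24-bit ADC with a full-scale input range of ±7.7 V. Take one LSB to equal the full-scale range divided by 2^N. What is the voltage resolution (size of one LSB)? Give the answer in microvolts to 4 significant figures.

0.9179 µV

Range = 7.7 − (-7.7) = 15.4 V.
2^24 = 16777216 levels.
LSB = 15.4 V ÷ 2^24 = 15.4/16777216 V = 0.9179 µV.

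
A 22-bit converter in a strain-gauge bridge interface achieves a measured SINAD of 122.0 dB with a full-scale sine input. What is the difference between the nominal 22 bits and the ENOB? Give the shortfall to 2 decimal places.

2.03 bits

N_eff = (122.0 − 1.76)/6.02 = 19.9734 bits.
Shortfall = 22 − 19.9734 = 2.0266 bits.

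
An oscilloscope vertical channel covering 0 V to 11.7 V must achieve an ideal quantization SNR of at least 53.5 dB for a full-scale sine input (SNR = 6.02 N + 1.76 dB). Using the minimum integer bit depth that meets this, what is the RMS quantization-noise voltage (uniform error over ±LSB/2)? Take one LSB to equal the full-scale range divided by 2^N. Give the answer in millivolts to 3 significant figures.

6.60 mV

Full-scale range = 11.7 V.
Required N = ⌈(53.5 − 1.76)/6.02⌉ = ⌈8.595⌉ = 9.
LSB = 11.7 V ÷ 2^9 = 11.7/512 V = 22.852 mV.
σ_q = LSB/√12 = 22.852 mV/3.4641 = 6.60 mV.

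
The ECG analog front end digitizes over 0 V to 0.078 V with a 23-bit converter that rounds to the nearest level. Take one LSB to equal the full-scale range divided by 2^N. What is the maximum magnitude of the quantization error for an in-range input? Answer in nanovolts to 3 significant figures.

4.65 nV

Span = 0.078 V.
LSB = 0.078 V / 2^23 = 9.2983 nV.
Worst-case error for round-to-nearest is half an LSB: 4.65 nV.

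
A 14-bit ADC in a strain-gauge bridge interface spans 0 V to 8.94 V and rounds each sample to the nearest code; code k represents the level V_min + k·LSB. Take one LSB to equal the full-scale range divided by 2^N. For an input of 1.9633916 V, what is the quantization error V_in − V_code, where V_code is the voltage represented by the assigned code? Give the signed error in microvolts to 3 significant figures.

+127 µV

Range is 8.94 V. LSB = 8.94 V / 2^14 ≈ 0.5457 mV.
(1.9633916 − (0)) / LSB = 1.9633916 × 16384/8.94 = 3598.2336. Nearest integer: k = 3598.
Reconstructed level: 0 + 3598 × 8.94/16384 V = 1.9632641602 V.
V_in − V_code = 1.9633916 − (1.9632641602) = +127 µV.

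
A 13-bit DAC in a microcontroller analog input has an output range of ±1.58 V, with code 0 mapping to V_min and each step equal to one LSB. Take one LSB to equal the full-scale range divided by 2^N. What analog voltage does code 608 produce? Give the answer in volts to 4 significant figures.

-1.345 V

The full-scale span is 1.58 − (-1.58) = 3.16 V. LSB = 3.16 V / 2^13.
V_out = -1.58 + 608 × (3.16/8192) V
      = -1.58 V + 0.234531 V = -1.34547 V.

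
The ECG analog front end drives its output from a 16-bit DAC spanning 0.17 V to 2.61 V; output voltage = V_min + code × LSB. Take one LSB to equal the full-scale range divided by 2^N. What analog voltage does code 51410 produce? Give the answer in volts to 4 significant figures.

Full-scale range = 2.61 V − (0.17 V) = 2.44 V. LSB = 2.44 V / 2^16.
V_out = 0.17 + 51410 × (2.44/65536) V
      = 0.17 + 1.91407 = 2.08407 V.

2.084 V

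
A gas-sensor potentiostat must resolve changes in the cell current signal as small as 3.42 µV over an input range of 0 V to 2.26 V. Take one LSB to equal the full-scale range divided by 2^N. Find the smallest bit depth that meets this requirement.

V_FS = 2.26 V.
Levels needed ≥ 2.26/3.42 µV = 660800. 2^20 = 1048576 suffices, so N_min = 20.

20 bits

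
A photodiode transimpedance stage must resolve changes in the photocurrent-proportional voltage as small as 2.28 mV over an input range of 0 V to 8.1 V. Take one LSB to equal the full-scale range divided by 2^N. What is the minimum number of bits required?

12 bits

Span = 8.1 V.
Levels needed ≥ 8.1/2.28 mV = 3553. 2^12 = 4096 suffices, so N_min = 12.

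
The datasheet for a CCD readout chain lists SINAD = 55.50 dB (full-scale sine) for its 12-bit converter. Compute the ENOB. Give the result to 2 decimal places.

Inverting SNR = 6.02 N + 1.76: N_eff = (55.50 − 1.76)/6.02 = 8.9269.

8.93 bits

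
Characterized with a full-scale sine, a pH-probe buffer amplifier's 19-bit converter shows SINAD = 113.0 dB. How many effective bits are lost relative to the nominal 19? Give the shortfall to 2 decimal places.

0.52 bits

ENOB = (SINAD − 1.76)/6.02 = (113.0 − 1.76)/6.02 = 18.4784 bits.
19 − 18.4784 = 0.52 bits below nominal.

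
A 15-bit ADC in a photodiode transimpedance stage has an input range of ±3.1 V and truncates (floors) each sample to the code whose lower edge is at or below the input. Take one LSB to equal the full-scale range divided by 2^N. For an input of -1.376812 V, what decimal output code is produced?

9107

Span: 3.1 V − (-3.1 V) = 6.2 V. LSB = 6.2 V / 2^15 ≈ 189.2 µV.
V_in − V_min = -1.376812 − (-3.1) = 1.723188 V.
Divide by LSB: 1.723188 × 32768/6.2 = 9107.3265.
Truncating gives code 9107.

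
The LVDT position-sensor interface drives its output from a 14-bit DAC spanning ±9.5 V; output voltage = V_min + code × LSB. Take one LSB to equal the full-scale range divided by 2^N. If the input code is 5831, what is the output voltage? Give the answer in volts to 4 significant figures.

The full-scale span is 9.5 − (-9.5) = 19 V. LSB = 19 V / 2^14.
V_out = -9.5 + 5831 × (19/16384) V
      = -9.5 V + 6.76202 V = -2.73798 V.

-2.738 V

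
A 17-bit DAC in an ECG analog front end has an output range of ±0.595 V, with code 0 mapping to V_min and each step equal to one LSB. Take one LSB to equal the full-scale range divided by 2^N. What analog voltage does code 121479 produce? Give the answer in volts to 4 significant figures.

0.5079 V

The full-scale span is 0.595 − (-0.595) = 1.19 V. LSB = 1.19 V / 2^17.
Output = V_min + (121479/131072) × range = -0.595 + 0.926811 × 1.19 V
      = -0.595 + 1.10291 = 0.507905 V.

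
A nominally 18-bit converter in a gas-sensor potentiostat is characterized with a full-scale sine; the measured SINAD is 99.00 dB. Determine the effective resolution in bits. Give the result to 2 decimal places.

ENOB = (99.00 − 1.76)/6.02 = 16.1528 bits.

16.15 bits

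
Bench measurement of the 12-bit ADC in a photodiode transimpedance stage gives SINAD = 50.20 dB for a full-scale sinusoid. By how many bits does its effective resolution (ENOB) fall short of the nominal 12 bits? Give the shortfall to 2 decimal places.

ENOB = (SINAD − 1.76)/6.02 = (50.20 − 1.76)/6.02 = 8.0465 bits.
Lost resolution: 12 − 8.0465 = 3.9535 bits.

3.95 bits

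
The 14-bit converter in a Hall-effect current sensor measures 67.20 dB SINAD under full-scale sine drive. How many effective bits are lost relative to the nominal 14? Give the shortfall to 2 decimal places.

ENOB = (SINAD − 1.76)/6.02 = (67.20 − 1.76)/6.02 = 10.8704 bits.
Lost resolution: 14 − 10.8704 = 3.1296 bits.

3.13 bits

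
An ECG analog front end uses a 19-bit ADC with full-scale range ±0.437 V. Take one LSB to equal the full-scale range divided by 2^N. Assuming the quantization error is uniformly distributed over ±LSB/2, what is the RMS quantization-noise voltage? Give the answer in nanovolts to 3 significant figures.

481 nV

Full-scale range = 0.437 V − (-0.437 V) = 0.874 V.
One LSB is 0.874 V / 524288 = 1.6670 µV.
V_rms = LSB/√12 = 1.6670 µV / √12 = 481 nV.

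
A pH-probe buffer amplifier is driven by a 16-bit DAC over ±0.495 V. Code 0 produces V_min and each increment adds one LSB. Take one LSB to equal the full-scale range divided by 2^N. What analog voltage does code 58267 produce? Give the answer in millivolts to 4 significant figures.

Full-scale range = 0.495 V − (-0.495 V) = 0.99 V. LSB = 0.99 V / 2^16.
V_out = V_min + code × LSB = -0.495 V + 58267 × 0.99 V / 65536
      = -0.495 V + 0.880193 V = 0.385193 V.

385.2 mV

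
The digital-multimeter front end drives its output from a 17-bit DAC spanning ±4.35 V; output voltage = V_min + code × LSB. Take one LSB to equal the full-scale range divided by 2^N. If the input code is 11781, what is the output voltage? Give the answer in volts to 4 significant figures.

-3.568 V

Span: 4.35 V − (-4.35 V) = 8.7 V. LSB = 8.7 V / 2^17.
V_out = -4.35 + 11781 × (8.7/131072) V
      = -4.35 + 0.781973 = -3.56803 V.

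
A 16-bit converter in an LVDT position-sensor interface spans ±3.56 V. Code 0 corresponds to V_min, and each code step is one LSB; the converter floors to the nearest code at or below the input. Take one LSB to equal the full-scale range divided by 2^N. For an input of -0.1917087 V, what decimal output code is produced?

31003

The full-scale span is 3.56 − (-3.56) = 7.12 V. LSB = 7.12 V / 2^16 ≈ 108.6 µV.
(V_in − V_min) × 2^16/range = (-0.1917087 − (-3.56)) × 65536/7.12 = 31003.418.
Floor → code = 31003.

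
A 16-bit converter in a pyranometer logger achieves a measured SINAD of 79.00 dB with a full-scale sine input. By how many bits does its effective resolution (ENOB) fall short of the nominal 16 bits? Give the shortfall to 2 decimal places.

3.17 bits

Effective bits = (79.00 − 1.76)/6.02 = 12.8306.
Shortfall = 16 − 12.8306 = 3.1694 bits.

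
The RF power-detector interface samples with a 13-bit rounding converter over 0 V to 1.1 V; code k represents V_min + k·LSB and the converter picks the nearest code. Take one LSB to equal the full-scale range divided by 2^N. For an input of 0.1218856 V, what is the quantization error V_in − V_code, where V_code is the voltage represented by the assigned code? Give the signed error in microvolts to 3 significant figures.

−38.2 µV

V_FS = 1.1 V. LSB = 1.1 V / 2^13 ≈ 134.3 µV.
(V_in − V_min)/LSB = (0.1218856 − (0)) × 8192/1.1 = 907.7153 → nearest code k = 908.
V_code = 0 + (908/8192) × 1.1 = 0.1219238281 V.
Error = V_in − V_code = 0.1218856 − (0.1219238281) = −38.2 µV.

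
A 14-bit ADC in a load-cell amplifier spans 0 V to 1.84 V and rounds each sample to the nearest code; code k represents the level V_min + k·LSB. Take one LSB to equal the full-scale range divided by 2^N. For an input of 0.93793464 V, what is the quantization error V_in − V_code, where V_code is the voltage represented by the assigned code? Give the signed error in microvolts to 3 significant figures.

−34.1 µV

Range is 1.84 V. LSB = 1.84 V / 2^14 ≈ 112.3 µV.
(0.93793464 − (0)) / LSB = 0.93793464 × 16384/1.84 = 8351.6963. Nearest integer: k = 8352.
V_code = 0 + (8352/16384) × 1.84 = 0.93796875000 V.
Error = V_in − V_code = 0.93793464 − (0.93796875000) = −34.1 µV.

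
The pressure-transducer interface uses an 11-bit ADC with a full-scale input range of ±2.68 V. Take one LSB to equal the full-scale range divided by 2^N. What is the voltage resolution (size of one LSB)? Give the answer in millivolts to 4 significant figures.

Range = 2.68 − (-2.68) = 5.36 V.
There are 2^11 = 2048 steps.
One LSB is 5.36 V / 2048 = 2.617 mV.

2.617 mV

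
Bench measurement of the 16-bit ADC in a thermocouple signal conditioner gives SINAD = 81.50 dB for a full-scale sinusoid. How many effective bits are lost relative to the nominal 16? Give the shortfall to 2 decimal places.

ENOB = (SINAD − 1.76)/6.02 = (81.50 − 1.76)/6.02 = 13.2458 bits.
Shortfall = 16 − 13.2458 = 2.7542 bits.

2.75 bits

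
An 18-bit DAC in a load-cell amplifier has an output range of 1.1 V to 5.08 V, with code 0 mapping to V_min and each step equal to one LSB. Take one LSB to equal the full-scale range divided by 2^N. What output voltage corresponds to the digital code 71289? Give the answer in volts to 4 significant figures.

2.182 V

Full-scale range = 5.08 V − (1.1 V) = 3.98 V. LSB = 3.98 V / 2^18.
V_out = V_min + code × LSB = 1.1 V + 71289 × 3.98 V / 262144
      = 1.1 V + 1.08234 V = 2.18234 V.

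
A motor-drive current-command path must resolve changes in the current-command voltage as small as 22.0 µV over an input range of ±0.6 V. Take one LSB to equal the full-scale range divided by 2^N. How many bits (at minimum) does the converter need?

The full-scale span is 0.6 − (-0.6) = 1.2 V.
Required number of levels: 1.2/22.0 µV = 54545; smallest N with 2^N ≥ that is 16.

16 bits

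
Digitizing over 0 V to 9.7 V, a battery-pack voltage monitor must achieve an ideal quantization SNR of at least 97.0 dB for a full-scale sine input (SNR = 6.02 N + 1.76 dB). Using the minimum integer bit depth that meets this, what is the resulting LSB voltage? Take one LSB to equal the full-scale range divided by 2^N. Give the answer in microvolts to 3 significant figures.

Range is 9.7 V.
N ≥ (97.0 − 1.76)/6.02 = 15.821 → N_min = 16.
Step size = 9.7/65536 V = 148 µV.

148 µV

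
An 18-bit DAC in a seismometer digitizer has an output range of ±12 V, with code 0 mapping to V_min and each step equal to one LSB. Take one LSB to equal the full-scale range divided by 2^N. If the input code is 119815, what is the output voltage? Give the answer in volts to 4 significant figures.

Span: 12 V − (-12 V) = 24 V. LSB = 24 V / 2^18.
Output = V_min + (119815/262144) × range = -12 + 0.457058 × 24 V
      = -12 + 10.9694 = -1.03061 V.

-1.031 V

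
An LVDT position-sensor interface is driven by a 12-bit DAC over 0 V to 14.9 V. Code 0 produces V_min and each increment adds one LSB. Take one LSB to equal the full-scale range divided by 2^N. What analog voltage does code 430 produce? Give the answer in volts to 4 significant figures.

Range is 14.9 V. LSB = 14.9 V / 2^12.
V_out = V_min + code × LSB = 0 V + 430 × 14.9 V / 4096
      = 0 V + 1.56421 V = 1.56421 V.

1.564 V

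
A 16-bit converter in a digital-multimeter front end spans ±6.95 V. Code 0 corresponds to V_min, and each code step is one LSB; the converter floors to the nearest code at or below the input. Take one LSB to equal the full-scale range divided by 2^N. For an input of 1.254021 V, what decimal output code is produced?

Range = 6.95 − (-6.95) = 13.9 V. LSB = 13.9 V / 2^16 ≈ 212.1 µV.
(V_in − V_min) × 2^16/range = (1.254021 − (-6.95)) × 65536/13.9 = 38680.483.
Floor → code = 38680.

38680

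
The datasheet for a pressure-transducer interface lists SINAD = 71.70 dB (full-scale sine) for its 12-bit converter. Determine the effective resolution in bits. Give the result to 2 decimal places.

11.62 bits

(71.70 − 1.76) / 6.02 = 69.94/6.02 = 11.6179 effective bits.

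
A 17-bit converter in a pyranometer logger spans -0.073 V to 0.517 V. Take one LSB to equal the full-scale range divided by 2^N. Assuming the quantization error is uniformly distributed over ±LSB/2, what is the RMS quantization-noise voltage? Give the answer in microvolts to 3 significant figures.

1.30 µV

Span: 0.517 V − (-0.073 V) = 0.59 V.
Step size = 0.59/131072 V = 4.5013 µV.
For a uniform distribution on [−LSB/2, +LSB/2], V_rms = LSB/√12 = 4.5013 µV/3.4641 = 1.30 µV.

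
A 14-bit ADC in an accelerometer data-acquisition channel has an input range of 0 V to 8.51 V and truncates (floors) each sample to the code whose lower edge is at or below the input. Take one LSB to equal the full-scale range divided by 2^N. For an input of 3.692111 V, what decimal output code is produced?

7108

V_FS = 8.51 V. LSB = 8.51 V / 2^14 ≈ 0.5194 mV.
code = ⌊(V_in − V_min)/LSB⌋ = ⌊(V_in − V_min) × 2^14 / range⌋
     = ⌊(3.692111 − (0)) × 16384 / 8.51⌋ = ⌊3.692111 × 16384/8.51⌋
     = ⌊7108.290⌋ = 7108.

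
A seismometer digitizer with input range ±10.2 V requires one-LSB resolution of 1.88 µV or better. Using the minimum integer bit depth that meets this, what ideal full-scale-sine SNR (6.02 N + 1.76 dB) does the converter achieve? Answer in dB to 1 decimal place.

The full-scale span is 10.2 − (-10.2) = 20.4 V.
Need 2^N ≥ 20.4 V / 1.88 µV = 1.085e7 → N_min = 24.
Ideal SNR at N = 24: 6.02·24 + 1.76 = 146.2 dB.

146.2 dB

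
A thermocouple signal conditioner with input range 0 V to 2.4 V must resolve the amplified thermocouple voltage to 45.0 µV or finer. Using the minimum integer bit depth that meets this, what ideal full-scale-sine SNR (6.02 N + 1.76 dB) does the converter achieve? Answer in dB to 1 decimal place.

Range is 2.4 V.
2.4 V / 45.0 µV = 53330. Since 2^15 = 32768 and 2^16 = 65536, N = 16.
6.02(16) + 1.76 = 98.08 dB.

98.1 dB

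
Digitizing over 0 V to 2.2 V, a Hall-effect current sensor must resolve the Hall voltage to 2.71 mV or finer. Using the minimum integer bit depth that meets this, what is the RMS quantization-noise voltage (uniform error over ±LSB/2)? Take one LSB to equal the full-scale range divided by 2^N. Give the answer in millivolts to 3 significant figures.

Range is 2.2 V.
Required number of levels: 2.2/2.71 mV = 811.81; smallest N with 2^N ≥ that is 10.
One LSB is 2.2 V / 1024 = 2.1484 mV.
V_rms = LSB/√12 = 0.620 mV.

0.620 mV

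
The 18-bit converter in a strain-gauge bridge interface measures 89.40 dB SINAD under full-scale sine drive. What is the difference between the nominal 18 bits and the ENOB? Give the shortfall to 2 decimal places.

3.44 bits

ENOB = (SINAD − 1.76)/6.02 = (89.40 − 1.76)/6.02 = 14.5581 bits.
Lost resolution: 18 − 14.5581 = 3.4419 bits.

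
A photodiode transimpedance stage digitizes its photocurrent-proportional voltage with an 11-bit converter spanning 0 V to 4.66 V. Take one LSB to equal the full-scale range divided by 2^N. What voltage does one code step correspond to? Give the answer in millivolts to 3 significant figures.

V_FS = 4.66 V.
Number of codes = 2^11 = 2048.
One LSB is 4.66 V / 2048 = 2.28 mV.

2.28 mV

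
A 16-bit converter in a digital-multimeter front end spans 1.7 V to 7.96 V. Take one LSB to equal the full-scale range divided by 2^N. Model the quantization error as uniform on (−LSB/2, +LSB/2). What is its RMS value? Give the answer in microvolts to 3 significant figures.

27.6 µV

Span: 7.96 V − (1.7 V) = 6.26 V.
One LSB is 6.26 V / 65536 = 95.520 µV.
σ_q = LSB/√12 = 95.520 µV/3.4641 = 27.6 µV.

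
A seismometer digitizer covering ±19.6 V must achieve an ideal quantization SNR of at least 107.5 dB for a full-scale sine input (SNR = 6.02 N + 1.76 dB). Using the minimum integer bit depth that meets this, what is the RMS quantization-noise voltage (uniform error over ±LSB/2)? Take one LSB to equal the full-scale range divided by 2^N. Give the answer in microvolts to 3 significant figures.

43.2 µV

Range = 19.6 − (-19.6) = 39.2 V.
Solving 6.02 N ≥ 107.5 − 1.76: N ≥ 17.565. Round up → N = 18.
One LSB is 39.2 V / 262144 = 149.54 µV.
RMS noise = LSB/√12 = 43.2 µV.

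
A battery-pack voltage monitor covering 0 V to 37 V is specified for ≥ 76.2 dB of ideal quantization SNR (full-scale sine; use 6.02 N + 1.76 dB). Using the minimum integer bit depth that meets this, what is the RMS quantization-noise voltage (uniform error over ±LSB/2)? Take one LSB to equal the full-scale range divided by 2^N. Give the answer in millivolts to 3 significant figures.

1.30 mV

Span = 37 V.
Required N = ⌈(76.2 − 1.76)/6.02⌉ = ⌈12.365⌉ = 13.
LSB = 37 V / 2^13 = 4.5166 mV.
V_rms = LSB/√12 = 1.30 mV.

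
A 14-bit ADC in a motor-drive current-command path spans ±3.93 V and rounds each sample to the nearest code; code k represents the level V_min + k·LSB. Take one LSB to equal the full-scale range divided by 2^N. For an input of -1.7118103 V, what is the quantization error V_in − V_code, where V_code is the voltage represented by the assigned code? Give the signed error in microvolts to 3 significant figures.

−111 µV

Full-scale range = 3.93 V − (-3.93 V) = 7.86 V. LSB = 7.86 V / 2^14 ≈ 479.7 µV.
(-1.7118103 − (-3.93)) / LSB = 2.2181897 × 16384/7.86 = 4623.7685. Nearest integer: k = 4624.
V_code = V_min + k × range/2^14 = -3.93 + 4624 × 7.86/16384 = -1.7116992188 V.
e = -1.7118103 − (-1.7116992188) = −111 µV.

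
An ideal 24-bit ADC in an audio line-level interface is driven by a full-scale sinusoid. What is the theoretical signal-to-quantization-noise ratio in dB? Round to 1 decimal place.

146.2 dB

For an ideal N-bit converter with full-scale sine input, SNR = 6.02 N + 1.76 dB. SNR = 6.02 × 24 + 1.76 = 144.48 + 1.76 = 146.24 dB.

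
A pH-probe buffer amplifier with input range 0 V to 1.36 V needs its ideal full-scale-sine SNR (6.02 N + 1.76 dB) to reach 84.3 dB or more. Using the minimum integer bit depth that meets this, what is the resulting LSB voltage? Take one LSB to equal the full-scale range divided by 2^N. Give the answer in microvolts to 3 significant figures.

Full-scale range = 1.36 V.
N ≥ (84.3 − 1.76)/6.02 = 13.711 → N_min = 14.
LSB = 1.36 V / 2^14 = 83.0 µV.

83.0 µV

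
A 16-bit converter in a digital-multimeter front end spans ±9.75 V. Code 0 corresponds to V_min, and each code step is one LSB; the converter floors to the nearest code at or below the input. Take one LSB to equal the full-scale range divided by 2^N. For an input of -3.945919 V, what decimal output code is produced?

Full-scale range = 9.75 V − (-9.75 V) = 19.5 V. LSB = 19.5 V / 2^16 ≈ 297.5 µV.
(V_in − V_min) × 2^16/range = (-3.945919 − (-9.75)) × 65536/19.5 = 19506.474.
Floor → code = 19506.

19506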